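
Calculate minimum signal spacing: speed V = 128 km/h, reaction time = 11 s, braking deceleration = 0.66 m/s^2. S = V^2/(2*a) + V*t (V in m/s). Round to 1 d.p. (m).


V = 128 / 3.6 = 35.5556 m/s
Braking distance = 35.5556^2 / (2*0.66) = 957.7254 m
Sighting distance = 35.5556 * 11 = 391.1111 m
S = 957.7254 + 391.1111 = 1348.8 m

1348.8


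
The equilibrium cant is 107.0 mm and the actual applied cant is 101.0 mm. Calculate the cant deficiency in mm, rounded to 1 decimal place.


Cant deficiency = equilibrium cant - actual cant
CD = 107.0 - 101.0
CD = 6.0 mm

6.0


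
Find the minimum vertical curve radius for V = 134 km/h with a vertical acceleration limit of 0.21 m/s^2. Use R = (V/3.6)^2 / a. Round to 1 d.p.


Convert speed: V = 134 / 3.6 = 37.2222 m/s
V^2 = 1385.4938 m^2/s^2
R_v = 1385.4938 / 0.21
R_v = 6597.6 m

6597.6


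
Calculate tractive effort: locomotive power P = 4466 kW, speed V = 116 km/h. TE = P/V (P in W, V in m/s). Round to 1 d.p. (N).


Convert: P = 4466 kW = 4466000 W
V = 116 / 3.6 = 32.2222 m/s
TE = 4466000 / 32.2222
TE = 138600.0 N

138600.0


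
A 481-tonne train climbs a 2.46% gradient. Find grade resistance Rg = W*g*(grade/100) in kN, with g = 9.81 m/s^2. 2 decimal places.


Rg = W * 9.81 * grade / 100
Rg = 481 * 9.81 * 2.46 / 100
Rg = 4718.61 * 0.0246
Rg = 116.08 kN

116.08


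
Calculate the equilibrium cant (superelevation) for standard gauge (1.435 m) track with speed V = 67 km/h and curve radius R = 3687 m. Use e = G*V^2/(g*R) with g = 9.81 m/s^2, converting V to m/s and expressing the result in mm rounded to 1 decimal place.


Convert speed: V = 67 / 3.6 = 18.6111 m/s
Apply formula: e = 1.435 * 18.6111^2 / (9.81 * 3687)
e = 1.435 * 346.3735 / 36169.47
e = 0.013742 m = 13.7 mm

13.7


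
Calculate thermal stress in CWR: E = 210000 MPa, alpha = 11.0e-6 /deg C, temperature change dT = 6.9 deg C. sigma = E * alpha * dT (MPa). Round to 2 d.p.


sigma = E * alpha * dT
sigma = 210000 * 11.0e-6 * 6.9
sigma = 2.31 * 6.9
sigma = 15.94 MPa

15.94


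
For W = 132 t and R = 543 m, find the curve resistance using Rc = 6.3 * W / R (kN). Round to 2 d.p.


Rc = 6.3 * W / R
Rc = 6.3 * 132 / 543
Rc = 831.6 / 543
Rc = 1.53 kN

1.53


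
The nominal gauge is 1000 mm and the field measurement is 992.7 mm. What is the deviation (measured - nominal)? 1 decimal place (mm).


Deviation = measured - nominal
Deviation = 992.7 - 1000
Deviation = -7.3 mm

-7.3


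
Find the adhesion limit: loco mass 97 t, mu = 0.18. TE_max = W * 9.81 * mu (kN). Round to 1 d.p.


TE_max = W * g * mu
TE_max = 97 * 9.81 * 0.18
TE_max = 951.57 * 0.18
TE_max = 171.3 kN

171.3


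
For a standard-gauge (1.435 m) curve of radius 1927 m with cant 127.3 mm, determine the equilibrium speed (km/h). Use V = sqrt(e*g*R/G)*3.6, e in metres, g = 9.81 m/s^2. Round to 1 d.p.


Convert cant: e = 127.3 mm = 0.1273 m
V_ms = sqrt(0.1273 * 9.81 * 1927 / 1.435)
V_ms = sqrt(1676.977457) = 40.9509 m/s
V = 40.9509 * 3.6 = 147.4 km/h

147.4


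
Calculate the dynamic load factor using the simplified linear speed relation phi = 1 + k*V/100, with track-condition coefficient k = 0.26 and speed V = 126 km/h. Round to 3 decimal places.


phi = 1 + k * V / 100
phi = 1 + 0.26 * 126 / 100
phi = 1 + 0.3276
phi = 1.328

1.328


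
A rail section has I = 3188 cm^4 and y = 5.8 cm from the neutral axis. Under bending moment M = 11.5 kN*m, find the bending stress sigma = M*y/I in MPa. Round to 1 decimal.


Convert units:
M = 11.5 kN*m = 11500000 N*mm
y = 5.8 cm = 58 mm
I = 3188 cm^4 = 31880000 mm^4
sigma = 11500000 * 58 / 31880000
sigma = 20.9 MPa

20.9


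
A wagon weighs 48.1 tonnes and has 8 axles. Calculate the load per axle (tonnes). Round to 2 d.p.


Load per axle = total weight / number of axles
Load = 48.1 / 8
Load = 6.01 tonnes

6.01


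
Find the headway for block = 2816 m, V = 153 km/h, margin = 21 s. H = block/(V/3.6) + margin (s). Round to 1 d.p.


V = 153 / 3.6 = 42.5 m/s
Block traversal time = 2816 / 42.5 = 66.2588 s
Headway = 66.2588 + 21
Headway = 87.3 s

87.3


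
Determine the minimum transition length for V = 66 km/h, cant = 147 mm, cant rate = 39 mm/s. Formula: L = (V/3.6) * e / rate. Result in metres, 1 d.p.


Convert speed: V = 66 / 3.6 = 18.3333 m/s
L = 18.3333 * 147 / 39
L = 2695.0 / 39
L = 69.1 m

69.1


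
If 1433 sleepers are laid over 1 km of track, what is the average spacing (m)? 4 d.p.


Spacing = 1000 m / number of sleepers
Spacing = 1000 / 1433
Spacing = 0.6978 m

0.6978


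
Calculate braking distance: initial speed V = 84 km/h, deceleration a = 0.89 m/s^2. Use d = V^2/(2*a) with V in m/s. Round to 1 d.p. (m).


Convert speed: V = 84 / 3.6 = 23.3333 m/s
V^2 = 544.4444
d = 544.4444 / (2 * 0.89)
d = 544.4444 / 1.78
d = 305.9 m

305.9


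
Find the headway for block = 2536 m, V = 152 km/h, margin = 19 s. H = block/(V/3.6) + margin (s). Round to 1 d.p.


V = 152 / 3.6 = 42.2222 m/s
Block traversal time = 2536 / 42.2222 = 60.0632 s
Headway = 60.0632 + 19
Headway = 79.1 s

79.1


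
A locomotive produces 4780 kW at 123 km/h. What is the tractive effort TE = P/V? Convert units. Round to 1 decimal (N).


Convert: P = 4780 kW = 4780000 W
V = 123 / 3.6 = 34.1667 m/s
TE = 4780000 / 34.1667
TE = 139902.4 N

139902.4


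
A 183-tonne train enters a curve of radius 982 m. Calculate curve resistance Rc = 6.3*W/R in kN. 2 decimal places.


Rc = 6.3 * W / R
Rc = 6.3 * 183 / 982
Rc = 1152.9 / 982
Rc = 1.17 kN

1.17


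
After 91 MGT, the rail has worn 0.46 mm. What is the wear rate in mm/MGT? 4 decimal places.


Wear rate = total wear / cumulative tonnage
Rate = 0.46 / 91
Rate = 0.0051 mm/MGT

0.0051


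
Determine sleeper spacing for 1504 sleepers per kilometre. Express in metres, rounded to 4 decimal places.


Spacing = 1000 m / number of sleepers
Spacing = 1000 / 1504
Spacing = 0.6649 m

0.6649


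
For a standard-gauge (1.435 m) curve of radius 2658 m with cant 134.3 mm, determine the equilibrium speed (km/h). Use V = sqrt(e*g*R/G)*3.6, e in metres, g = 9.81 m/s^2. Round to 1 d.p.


Convert cant: e = 134.3 mm = 0.1343 m
V_ms = sqrt(0.1343 * 9.81 * 2658 / 1.435)
V_ms = sqrt(2440.327397) = 49.3997 m/s
V = 49.3997 * 3.6 = 177.8 km/h

177.8


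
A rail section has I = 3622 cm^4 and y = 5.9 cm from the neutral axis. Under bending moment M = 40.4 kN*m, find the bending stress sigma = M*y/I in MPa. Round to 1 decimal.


Convert units:
M = 40.4 kN*m = 40400000 N*mm
y = 5.9 cm = 59 mm
I = 3622 cm^4 = 36220000 mm^4
sigma = 40400000 * 59 / 36220000
sigma = 65.8 MPa

65.8


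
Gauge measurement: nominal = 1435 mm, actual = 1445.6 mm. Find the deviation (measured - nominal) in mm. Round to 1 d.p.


Deviation = measured - nominal
Deviation = 1445.6 - 1435
Deviation = 10.6 mm

10.6


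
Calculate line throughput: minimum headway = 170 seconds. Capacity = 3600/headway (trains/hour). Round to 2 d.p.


Capacity = 3600 / headway
Capacity = 3600 / 170
Capacity = 21.18 trains/hour

21.18


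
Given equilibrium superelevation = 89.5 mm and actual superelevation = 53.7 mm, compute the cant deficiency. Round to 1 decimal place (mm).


Cant deficiency = equilibrium cant - actual cant
CD = 89.5 - 53.7
CD = 35.8 mm

35.8


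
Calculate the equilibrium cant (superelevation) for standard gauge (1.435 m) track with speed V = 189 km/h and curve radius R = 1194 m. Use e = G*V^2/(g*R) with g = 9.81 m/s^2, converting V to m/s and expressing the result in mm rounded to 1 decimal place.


Convert speed: V = 189 / 3.6 = 52.5 m/s
Apply formula: e = 1.435 * 52.5^2 / (9.81 * 1194)
e = 1.435 * 2756.25 / 11713.14
e = 0.337674 m = 337.7 mm

337.7


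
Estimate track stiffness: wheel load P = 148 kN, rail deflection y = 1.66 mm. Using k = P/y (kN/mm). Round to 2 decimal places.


Track stiffness k = P / y
k = 148 / 1.66
k = 89.16 kN/mm

89.16


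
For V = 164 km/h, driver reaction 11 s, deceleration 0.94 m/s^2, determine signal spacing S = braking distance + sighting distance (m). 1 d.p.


V = 164 / 3.6 = 45.5556 m/s
Braking distance = 45.5556^2 / (2*0.94) = 1103.8876 m
Sighting distance = 45.5556 * 11 = 501.1111 m
S = 1103.8876 + 501.1111 = 1605.0 m

1605.0


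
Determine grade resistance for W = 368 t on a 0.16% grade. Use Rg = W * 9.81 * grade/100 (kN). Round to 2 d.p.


Rg = W * 9.81 * grade / 100
Rg = 368 * 9.81 * 0.16 / 100
Rg = 3610.08 * 0.0016
Rg = 5.78 kN

5.78


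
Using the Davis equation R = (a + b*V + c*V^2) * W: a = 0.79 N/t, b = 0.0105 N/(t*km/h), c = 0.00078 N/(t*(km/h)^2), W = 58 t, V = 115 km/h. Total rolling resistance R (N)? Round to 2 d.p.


b*V = 0.0105 * 115 = 1.2075
c*V^2 = 0.00078 * 13225 = 10.3155
R_per_t = 0.79 + 1.2075 + 10.3155 = 12.313 N/t
R_total = 12.313 * 58 = 714.15 N

714.15


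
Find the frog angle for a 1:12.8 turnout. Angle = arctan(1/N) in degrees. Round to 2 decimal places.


1/N = 1/12.8 = 0.078125
angle = arctan(0.078125) = 0.077967 rad
angle = 0.077967 * 180/pi = 4.47 degrees

4.47


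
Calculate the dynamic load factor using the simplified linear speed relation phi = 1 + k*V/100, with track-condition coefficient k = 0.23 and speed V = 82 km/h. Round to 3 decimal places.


phi = 1 + k * V / 100
phi = 1 + 0.23 * 82 / 100
phi = 1 + 0.1886
phi = 1.189

1.189


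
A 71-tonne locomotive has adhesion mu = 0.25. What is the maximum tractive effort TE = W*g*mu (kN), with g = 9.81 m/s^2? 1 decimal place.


TE_max = W * g * mu
TE_max = 71 * 9.81 * 0.25
TE_max = 696.51 * 0.25
TE_max = 174.1 kN

174.1


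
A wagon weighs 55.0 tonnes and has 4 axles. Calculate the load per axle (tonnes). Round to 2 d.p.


Load per axle = total weight / number of axles
Load = 55.0 / 4
Load = 13.75 tonnes

13.75


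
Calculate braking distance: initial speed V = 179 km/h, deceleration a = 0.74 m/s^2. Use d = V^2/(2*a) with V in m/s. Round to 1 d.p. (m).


Convert speed: V = 179 / 3.6 = 49.7222 m/s
V^2 = 2472.2994
d = 2472.2994 / (2 * 0.74)
d = 2472.2994 / 1.48
d = 1670.5 m

1670.5


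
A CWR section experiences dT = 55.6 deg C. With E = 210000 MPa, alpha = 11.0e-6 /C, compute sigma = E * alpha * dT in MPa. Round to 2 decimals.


sigma = E * alpha * dT
sigma = 210000 * 11.0e-6 * 55.6
sigma = 2.31 * 55.6
sigma = 128.44 MPa

128.44


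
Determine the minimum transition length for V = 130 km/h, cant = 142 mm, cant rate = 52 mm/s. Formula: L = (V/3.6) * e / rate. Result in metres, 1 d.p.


Convert speed: V = 130 / 3.6 = 36.1111 m/s
L = 36.1111 * 142 / 52
L = 5127.7778 / 52
L = 98.6 m

98.6


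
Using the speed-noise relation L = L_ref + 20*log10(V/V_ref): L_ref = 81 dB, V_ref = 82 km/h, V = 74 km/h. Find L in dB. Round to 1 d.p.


V/V_ref = 74 / 82 = 0.902439
log10(0.902439) = -0.044582
20 * -0.044582 = -0.8916
L = 81 + -0.8916 = 80.1 dB

80.1


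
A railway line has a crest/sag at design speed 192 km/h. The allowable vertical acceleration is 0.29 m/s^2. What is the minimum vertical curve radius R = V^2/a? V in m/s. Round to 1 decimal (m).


Convert speed: V = 192 / 3.6 = 53.3333 m/s
V^2 = 2844.4444 m^2/s^2
R_v = 2844.4444 / 0.29
R_v = 9808.4 m

9808.4


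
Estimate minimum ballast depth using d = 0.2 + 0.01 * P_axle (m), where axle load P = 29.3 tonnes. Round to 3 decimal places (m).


d = 0.2 + 0.01 * 29.3
d = 0.2 + 0.293
d = 0.493 m

0.493


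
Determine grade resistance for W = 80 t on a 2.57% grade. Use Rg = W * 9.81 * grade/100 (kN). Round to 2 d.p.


Rg = W * 9.81 * grade / 100
Rg = 80 * 9.81 * 2.57 / 100
Rg = 784.8 * 0.0257
Rg = 20.17 kN

20.17


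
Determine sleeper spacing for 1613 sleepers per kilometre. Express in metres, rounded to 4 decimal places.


Spacing = 1000 m / number of sleepers
Spacing = 1000 / 1613
Spacing = 0.6200 m

0.6200


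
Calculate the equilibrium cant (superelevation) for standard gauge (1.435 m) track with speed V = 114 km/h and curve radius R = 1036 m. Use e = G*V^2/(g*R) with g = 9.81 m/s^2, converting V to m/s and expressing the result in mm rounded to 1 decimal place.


Convert speed: V = 114 / 3.6 = 31.6667 m/s
Apply formula: e = 1.435 * 31.6667^2 / (9.81 * 1036)
e = 1.435 * 1002.7778 / 10163.16
e = 0.141588 m = 141.6 mm

141.6


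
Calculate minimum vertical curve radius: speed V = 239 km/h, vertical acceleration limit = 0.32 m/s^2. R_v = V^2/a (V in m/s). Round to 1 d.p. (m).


Convert speed: V = 239 / 3.6 = 66.3889 m/s
V^2 = 4407.4846 m^2/s^2
R_v = 4407.4846 / 0.32
R_v = 13773.4 m

13773.4


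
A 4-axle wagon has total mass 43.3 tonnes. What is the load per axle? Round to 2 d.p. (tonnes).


Load per axle = total weight / number of axles
Load = 43.3 / 4
Load = 10.83 tonnes

10.83


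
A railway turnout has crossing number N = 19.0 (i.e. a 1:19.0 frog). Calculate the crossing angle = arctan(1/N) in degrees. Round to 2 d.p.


1/N = 1/19.0 = 0.052632
angle = arctan(0.052632) = 0.052583 rad
angle = 0.052583 * 180/pi = 3.01 degrees

3.01


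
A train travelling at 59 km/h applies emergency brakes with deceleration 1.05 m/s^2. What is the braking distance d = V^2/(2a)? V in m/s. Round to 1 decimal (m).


Convert speed: V = 59 / 3.6 = 16.3889 m/s
V^2 = 268.5957
d = 268.5957 / (2 * 1.05)
d = 268.5957 / 2.1
d = 127.9 m

127.9


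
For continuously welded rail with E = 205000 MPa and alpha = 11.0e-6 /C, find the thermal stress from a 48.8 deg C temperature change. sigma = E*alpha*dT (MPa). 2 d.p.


sigma = E * alpha * dT
sigma = 205000 * 11.0e-6 * 48.8
sigma = 2.255 * 48.8
sigma = 110.04 MPa

110.04


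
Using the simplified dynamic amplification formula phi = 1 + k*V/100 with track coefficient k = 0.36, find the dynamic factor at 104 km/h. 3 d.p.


phi = 1 + k * V / 100
phi = 1 + 0.36 * 104 / 100
phi = 1 + 0.3744
phi = 1.374

1.374


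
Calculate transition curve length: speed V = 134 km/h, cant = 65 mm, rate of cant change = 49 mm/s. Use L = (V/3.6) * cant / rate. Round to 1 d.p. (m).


Convert speed: V = 134 / 3.6 = 37.2222 m/s
L = 37.2222 * 65 / 49
L = 2419.4444 / 49
L = 49.4 m

49.4


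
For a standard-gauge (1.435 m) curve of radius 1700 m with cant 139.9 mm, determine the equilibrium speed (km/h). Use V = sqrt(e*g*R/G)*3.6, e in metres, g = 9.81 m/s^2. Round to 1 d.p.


Convert cant: e = 139.9 mm = 0.1399 m
V_ms = sqrt(0.1399 * 9.81 * 1700 / 1.435)
V_ms = sqrt(1625.86223) = 40.322 m/s
V = 40.322 * 3.6 = 145.2 km/h

145.2


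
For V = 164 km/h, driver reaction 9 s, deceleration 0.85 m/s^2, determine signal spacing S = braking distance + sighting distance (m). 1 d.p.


V = 164 / 3.6 = 45.5556 m/s
Braking distance = 45.5556^2 / (2*0.85) = 1220.7698 m
Sighting distance = 45.5556 * 9 = 410.0 m
S = 1220.7698 + 410.0 = 1630.8 m

1630.8


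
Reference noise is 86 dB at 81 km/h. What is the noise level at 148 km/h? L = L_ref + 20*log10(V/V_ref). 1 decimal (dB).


V/V_ref = 148 / 81 = 1.82716
log10(1.82716) = 0.261777
20 * 0.261777 = 5.2355
L = 86 + 5.2355 = 91.2 dB

91.2


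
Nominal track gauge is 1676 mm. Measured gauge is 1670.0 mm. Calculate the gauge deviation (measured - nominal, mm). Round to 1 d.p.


Deviation = measured - nominal
Deviation = 1670.0 - 1676
Deviation = -6.0 mm

-6.0


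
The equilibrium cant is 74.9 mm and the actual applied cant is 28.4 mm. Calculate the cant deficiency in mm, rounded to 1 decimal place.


Cant deficiency = equilibrium cant - actual cant
CD = 74.9 - 28.4
CD = 46.5 mm

46.5


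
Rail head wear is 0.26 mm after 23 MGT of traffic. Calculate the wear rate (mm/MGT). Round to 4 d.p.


Wear rate = total wear / cumulative tonnage
Rate = 0.26 / 23
Rate = 0.0113 mm/MGT

0.0113


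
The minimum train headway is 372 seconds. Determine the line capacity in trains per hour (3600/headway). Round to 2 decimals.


Capacity = 3600 / headway
Capacity = 3600 / 372
Capacity = 9.68 trains/hour

9.68


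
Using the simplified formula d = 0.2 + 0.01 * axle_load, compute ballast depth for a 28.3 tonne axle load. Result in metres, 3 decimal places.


d = 0.2 + 0.01 * 28.3
d = 0.2 + 0.283
d = 0.483 m

0.483


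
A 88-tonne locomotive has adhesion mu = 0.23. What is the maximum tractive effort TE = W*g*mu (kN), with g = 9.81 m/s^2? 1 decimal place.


TE_max = W * g * mu
TE_max = 88 * 9.81 * 0.23
TE_max = 863.28 * 0.23
TE_max = 198.6 kN

198.6


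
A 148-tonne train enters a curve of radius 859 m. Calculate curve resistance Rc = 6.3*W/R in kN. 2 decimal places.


Rc = 6.3 * W / R
Rc = 6.3 * 148 / 859
Rc = 932.4 / 859
Rc = 1.09 kN

1.09


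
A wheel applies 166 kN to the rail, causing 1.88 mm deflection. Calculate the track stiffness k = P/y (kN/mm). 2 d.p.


Track stiffness k = P / y
k = 166 / 1.88
k = 88.30 kN/mm

88.30


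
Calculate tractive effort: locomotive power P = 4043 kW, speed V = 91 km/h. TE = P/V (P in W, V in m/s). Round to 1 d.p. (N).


Convert: P = 4043 kW = 4043000 W
V = 91 / 3.6 = 25.2778 m/s
TE = 4043000 / 25.2778
TE = 159942.9 N

159942.9


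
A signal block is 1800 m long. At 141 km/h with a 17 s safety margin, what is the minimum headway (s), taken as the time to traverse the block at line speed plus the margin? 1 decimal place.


V = 141 / 3.6 = 39.1667 m/s
Block traversal time = 1800 / 39.1667 = 45.9574 s
Headway = 45.9574 + 17
Headway = 63.0 s

63.0


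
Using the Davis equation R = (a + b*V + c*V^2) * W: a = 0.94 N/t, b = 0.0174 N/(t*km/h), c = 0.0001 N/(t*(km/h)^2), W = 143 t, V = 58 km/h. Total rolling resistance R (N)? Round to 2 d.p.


b*V = 0.0174 * 58 = 1.0092
c*V^2 = 0.0001 * 3364 = 0.3364
R_per_t = 0.94 + 1.0092 + 0.3364 = 2.2856 N/t
R_total = 2.2856 * 143 = 326.84 N

326.84


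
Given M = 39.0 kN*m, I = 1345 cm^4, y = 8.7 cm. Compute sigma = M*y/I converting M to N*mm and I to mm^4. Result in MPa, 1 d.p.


Convert units:
M = 39.0 kN*m = 39000000 N*mm
y = 8.7 cm = 87 mm
I = 1345 cm^4 = 13450000 mm^4
sigma = 39000000 * 87 / 13450000
sigma = 252.3 MPa

252.3


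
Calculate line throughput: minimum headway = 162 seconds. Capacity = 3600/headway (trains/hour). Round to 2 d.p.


Capacity = 3600 / headway
Capacity = 3600 / 162
Capacity = 22.22 trains/hour

22.22


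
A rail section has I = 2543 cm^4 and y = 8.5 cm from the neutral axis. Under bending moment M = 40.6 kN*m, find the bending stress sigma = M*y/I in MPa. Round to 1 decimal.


Convert units:
M = 40.6 kN*m = 40600000 N*mm
y = 8.5 cm = 85 mm
I = 2543 cm^4 = 25430000 mm^4
sigma = 40600000 * 85 / 25430000
sigma = 135.7 MPa

135.7


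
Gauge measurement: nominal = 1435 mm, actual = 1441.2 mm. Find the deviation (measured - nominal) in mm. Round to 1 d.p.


Deviation = measured - nominal
Deviation = 1441.2 - 1435
Deviation = 6.2 mm

6.2


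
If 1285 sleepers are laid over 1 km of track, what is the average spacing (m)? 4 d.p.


Spacing = 1000 m / number of sleepers
Spacing = 1000 / 1285
Spacing = 0.7782 m

0.7782


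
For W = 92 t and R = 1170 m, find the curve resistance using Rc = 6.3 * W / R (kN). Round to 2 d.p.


Rc = 6.3 * W / R
Rc = 6.3 * 92 / 1170
Rc = 579.6 / 1170
Rc = 0.50 kN

0.50


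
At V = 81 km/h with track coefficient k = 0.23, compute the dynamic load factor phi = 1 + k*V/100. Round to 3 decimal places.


phi = 1 + k * V / 100
phi = 1 + 0.23 * 81 / 100
phi = 1 + 0.1863
phi = 1.186

1.186


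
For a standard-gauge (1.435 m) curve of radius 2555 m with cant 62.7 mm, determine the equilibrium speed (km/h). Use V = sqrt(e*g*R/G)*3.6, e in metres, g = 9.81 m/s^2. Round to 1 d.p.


Convert cant: e = 62.7 mm = 0.0627 m
V_ms = sqrt(0.0627 * 9.81 * 2555 / 1.435)
V_ms = sqrt(1095.154902) = 33.0931 m/s
V = 33.0931 * 3.6 = 119.1 km/h

119.1


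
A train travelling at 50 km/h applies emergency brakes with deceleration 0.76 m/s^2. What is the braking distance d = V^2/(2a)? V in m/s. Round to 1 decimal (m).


Convert speed: V = 50 / 3.6 = 13.8889 m/s
V^2 = 192.9012
d = 192.9012 / (2 * 0.76)
d = 192.9012 / 1.52
d = 126.9 m

126.9


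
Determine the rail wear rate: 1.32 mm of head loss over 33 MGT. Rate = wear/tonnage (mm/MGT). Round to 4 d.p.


Wear rate = total wear / cumulative tonnage
Rate = 1.32 / 33
Rate = 0.0400 mm/MGT

0.0400


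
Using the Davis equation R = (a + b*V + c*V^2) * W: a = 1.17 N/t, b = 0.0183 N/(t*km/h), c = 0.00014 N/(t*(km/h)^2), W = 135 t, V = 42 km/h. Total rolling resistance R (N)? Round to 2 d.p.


b*V = 0.0183 * 42 = 0.7686
c*V^2 = 0.00014 * 1764 = 0.24696
R_per_t = 1.17 + 0.7686 + 0.24696 = 2.18556 N/t
R_total = 2.18556 * 135 = 295.05 N

295.05


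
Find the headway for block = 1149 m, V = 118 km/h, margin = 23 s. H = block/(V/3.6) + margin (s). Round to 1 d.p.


V = 118 / 3.6 = 32.7778 m/s
Block traversal time = 1149 / 32.7778 = 35.0542 s
Headway = 35.0542 + 23
Headway = 58.1 s

58.1


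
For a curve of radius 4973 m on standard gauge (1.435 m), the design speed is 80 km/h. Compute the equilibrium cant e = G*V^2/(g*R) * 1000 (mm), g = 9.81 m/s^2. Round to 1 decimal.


Convert speed: V = 80 / 3.6 = 22.2222 m/s
Apply formula: e = 1.435 * 22.2222^2 / (9.81 * 4973)
e = 1.435 * 493.8272 / 48785.13
e = 0.014526 m = 14.5 mm

14.5


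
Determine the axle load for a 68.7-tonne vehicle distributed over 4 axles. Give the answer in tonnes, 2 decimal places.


Load per axle = total weight / number of axles
Load = 68.7 / 4
Load = 17.18 tonnes

17.18


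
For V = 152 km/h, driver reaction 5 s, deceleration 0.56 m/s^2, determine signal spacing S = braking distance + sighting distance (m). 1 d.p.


V = 152 / 3.6 = 42.2222 m/s
Braking distance = 42.2222^2 / (2*0.56) = 1591.7108 m
Sighting distance = 42.2222 * 5 = 211.1111 m
S = 1591.7108 + 211.1111 = 1802.8 m

1802.8


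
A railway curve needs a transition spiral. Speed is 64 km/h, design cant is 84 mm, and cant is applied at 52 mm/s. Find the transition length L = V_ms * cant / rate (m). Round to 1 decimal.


Convert speed: V = 64 / 3.6 = 17.7778 m/s
L = 17.7778 * 84 / 52
L = 1493.3333 / 52
L = 28.7 m

28.7


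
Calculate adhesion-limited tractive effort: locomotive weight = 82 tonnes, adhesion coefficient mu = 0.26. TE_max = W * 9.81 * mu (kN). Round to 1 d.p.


TE_max = W * g * mu
TE_max = 82 * 9.81 * 0.26
TE_max = 804.42 * 0.26
TE_max = 209.1 kN

209.1


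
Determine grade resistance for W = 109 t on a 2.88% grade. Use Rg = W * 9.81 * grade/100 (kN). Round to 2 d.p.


Rg = W * 9.81 * grade / 100
Rg = 109 * 9.81 * 2.88 / 100
Rg = 1069.29 * 0.0288
Rg = 30.80 kN

30.80


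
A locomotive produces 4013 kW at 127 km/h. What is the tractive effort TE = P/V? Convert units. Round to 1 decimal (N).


Convert: P = 4013 kW = 4013000 W
V = 127 / 3.6 = 35.2778 m/s
TE = 4013000 / 35.2778
TE = 113754.3 N

113754.3


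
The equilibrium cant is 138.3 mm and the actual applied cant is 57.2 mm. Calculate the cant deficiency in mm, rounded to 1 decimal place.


Cant deficiency = equilibrium cant - actual cant
CD = 138.3 - 57.2
CD = 81.1 mm

81.1


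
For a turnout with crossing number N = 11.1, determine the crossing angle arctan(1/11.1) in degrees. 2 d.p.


1/N = 1/11.1 = 0.09009
angle = arctan(0.09009) = 0.089848 rad
angle = 0.089848 * 180/pi = 5.15 degrees

5.15


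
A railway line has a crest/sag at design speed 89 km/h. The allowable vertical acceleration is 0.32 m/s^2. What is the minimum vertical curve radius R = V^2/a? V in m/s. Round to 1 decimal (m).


Convert speed: V = 89 / 3.6 = 24.7222 m/s
V^2 = 611.1883 m^2/s^2
R_v = 611.1883 / 0.32
R_v = 1910.0 m

1910.0


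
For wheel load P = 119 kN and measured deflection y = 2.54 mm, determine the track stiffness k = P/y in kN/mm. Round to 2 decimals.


Track stiffness k = P / y
k = 119 / 2.54
k = 46.85 kN/mm

46.85


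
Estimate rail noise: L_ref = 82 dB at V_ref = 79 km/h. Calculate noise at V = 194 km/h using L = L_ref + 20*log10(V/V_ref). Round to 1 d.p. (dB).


V/V_ref = 194 / 79 = 2.455696
log10(2.455696) = 0.390175
20 * 0.390175 = 7.8035
L = 82 + 7.8035 = 89.8 dB

89.8


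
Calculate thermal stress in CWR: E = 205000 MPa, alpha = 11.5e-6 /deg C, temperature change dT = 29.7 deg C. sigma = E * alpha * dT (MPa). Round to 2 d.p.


sigma = E * alpha * dT
sigma = 205000 * 11.5e-6 * 29.7
sigma = 2.3575 * 29.7
sigma = 70.02 MPa

70.02


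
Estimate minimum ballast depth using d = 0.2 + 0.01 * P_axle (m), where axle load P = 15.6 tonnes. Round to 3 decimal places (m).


d = 0.2 + 0.01 * 15.6
d = 0.2 + 0.156
d = 0.356 m

0.356


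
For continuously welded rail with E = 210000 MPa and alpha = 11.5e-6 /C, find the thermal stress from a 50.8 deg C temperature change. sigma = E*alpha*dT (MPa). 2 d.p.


sigma = E * alpha * dT
sigma = 210000 * 11.5e-6 * 50.8
sigma = 2.415 * 50.8
sigma = 122.68 MPa

122.68


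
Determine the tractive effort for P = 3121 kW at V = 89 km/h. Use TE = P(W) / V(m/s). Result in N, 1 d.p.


Convert: P = 3121 kW = 3121000 W
V = 89 / 3.6 = 24.7222 m/s
TE = 3121000 / 24.7222
TE = 126242.7 N

126242.7


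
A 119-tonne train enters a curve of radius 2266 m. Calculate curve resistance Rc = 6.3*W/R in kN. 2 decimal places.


Rc = 6.3 * W / R
Rc = 6.3 * 119 / 2266
Rc = 749.7 / 2266
Rc = 0.33 kN

0.33


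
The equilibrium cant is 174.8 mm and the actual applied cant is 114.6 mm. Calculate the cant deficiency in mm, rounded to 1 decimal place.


Cant deficiency = equilibrium cant - actual cant
CD = 174.8 - 114.6
CD = 60.2 mm

60.2


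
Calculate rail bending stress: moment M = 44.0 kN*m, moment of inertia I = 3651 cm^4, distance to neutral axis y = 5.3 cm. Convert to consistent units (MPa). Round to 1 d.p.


Convert units:
M = 44.0 kN*m = 44000000 N*mm
y = 5.3 cm = 53 mm
I = 3651 cm^4 = 36510000 mm^4
sigma = 44000000 * 53 / 36510000
sigma = 63.9 MPa

63.9


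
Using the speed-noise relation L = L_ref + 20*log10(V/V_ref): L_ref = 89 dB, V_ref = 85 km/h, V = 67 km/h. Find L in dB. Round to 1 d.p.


V/V_ref = 67 / 85 = 0.788235
log10(0.788235) = -0.103344
20 * -0.103344 = -2.0669
L = 89 + -2.0669 = 86.9 dB

86.9


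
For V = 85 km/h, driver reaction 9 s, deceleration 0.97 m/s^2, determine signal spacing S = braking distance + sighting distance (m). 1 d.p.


V = 85 / 3.6 = 23.6111 m/s
Braking distance = 23.6111^2 / (2*0.97) = 287.3632 m
Sighting distance = 23.6111 * 9 = 212.5 m
S = 287.3632 + 212.5 = 499.9 m

499.9


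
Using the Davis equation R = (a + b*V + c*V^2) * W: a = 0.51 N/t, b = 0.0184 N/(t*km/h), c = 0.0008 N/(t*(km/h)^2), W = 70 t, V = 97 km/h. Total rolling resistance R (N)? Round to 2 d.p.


b*V = 0.0184 * 97 = 1.7848
c*V^2 = 0.0008 * 9409 = 7.5272
R_per_t = 0.51 + 1.7848 + 7.5272 = 9.822 N/t
R_total = 9.822 * 70 = 687.54 N

687.54


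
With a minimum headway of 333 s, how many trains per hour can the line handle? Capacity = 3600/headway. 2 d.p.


Capacity = 3600 / headway
Capacity = 3600 / 333
Capacity = 10.81 trains/hour

10.81


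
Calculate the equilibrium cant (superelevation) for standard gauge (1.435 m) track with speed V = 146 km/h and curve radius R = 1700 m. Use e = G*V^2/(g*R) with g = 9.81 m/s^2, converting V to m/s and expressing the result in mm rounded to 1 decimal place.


Convert speed: V = 146 / 3.6 = 40.5556 m/s
Apply formula: e = 1.435 * 40.5556^2 / (9.81 * 1700)
e = 1.435 * 1644.7531 / 16677.0
e = 0.141525 m = 141.5 mm

141.5


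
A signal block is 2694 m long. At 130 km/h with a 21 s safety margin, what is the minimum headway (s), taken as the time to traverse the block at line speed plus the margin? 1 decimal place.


V = 130 / 3.6 = 36.1111 m/s
Block traversal time = 2694 / 36.1111 = 74.6031 s
Headway = 74.6031 + 21
Headway = 95.6 s

95.6


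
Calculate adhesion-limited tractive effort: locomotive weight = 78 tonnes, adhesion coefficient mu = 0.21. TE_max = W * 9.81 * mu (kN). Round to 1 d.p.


TE_max = W * g * mu
TE_max = 78 * 9.81 * 0.21
TE_max = 765.18 * 0.21
TE_max = 160.7 kN

160.7


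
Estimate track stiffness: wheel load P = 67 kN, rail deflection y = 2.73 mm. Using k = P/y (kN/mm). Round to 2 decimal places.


Track stiffness k = P / y
k = 67 / 2.73
k = 24.54 kN/mm

24.54


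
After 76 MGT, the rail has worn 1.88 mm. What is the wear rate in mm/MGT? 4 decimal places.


Wear rate = total wear / cumulative tonnage
Rate = 1.88 / 76
Rate = 0.0247 mm/MGT

0.0247


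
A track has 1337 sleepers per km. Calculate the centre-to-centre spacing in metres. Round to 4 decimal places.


Spacing = 1000 m / number of sleepers
Spacing = 1000 / 1337
Spacing = 0.7479 m

0.7479


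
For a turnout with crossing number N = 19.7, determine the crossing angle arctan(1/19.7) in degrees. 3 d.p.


1/N = 1/19.7 = 0.050761
angle = arctan(0.050761) = 0.050718 rad
angle = 0.050718 * 180/pi = 2.906 degrees

2.906


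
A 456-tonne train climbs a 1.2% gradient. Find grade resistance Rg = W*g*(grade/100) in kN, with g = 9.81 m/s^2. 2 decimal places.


Rg = W * 9.81 * grade / 100
Rg = 456 * 9.81 * 1.2 / 100
Rg = 4473.36 * 0.012
Rg = 53.68 kN

53.68


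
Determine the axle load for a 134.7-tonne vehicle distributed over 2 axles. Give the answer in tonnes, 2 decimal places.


Load per axle = total weight / number of axles
Load = 134.7 / 2
Load = 67.35 tonnes

67.35


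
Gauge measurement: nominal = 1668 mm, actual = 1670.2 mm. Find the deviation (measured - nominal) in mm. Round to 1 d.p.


Deviation = measured - nominal
Deviation = 1670.2 - 1668
Deviation = 2.2 mm

2.2


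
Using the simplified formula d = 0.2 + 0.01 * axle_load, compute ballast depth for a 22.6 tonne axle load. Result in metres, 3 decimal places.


d = 0.2 + 0.01 * 22.6
d = 0.2 + 0.226
d = 0.426 m

0.426


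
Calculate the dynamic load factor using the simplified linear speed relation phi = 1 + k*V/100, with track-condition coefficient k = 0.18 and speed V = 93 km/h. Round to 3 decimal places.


phi = 1 + k * V / 100
phi = 1 + 0.18 * 93 / 100
phi = 1 + 0.1674
phi = 1.167

1.167


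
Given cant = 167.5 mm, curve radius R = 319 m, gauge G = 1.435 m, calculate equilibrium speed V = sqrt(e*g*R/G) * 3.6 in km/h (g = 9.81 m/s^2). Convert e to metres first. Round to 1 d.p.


Convert cant: e = 167.5 mm = 0.1675 m
V_ms = sqrt(0.1675 * 9.81 * 319 / 1.435)
V_ms = sqrt(365.27723) = 19.1122 m/s
V = 19.1122 * 3.6 = 68.8 km/h

68.8


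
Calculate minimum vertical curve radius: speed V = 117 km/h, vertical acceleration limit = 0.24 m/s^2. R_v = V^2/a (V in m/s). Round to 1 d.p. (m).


Convert speed: V = 117 / 3.6 = 32.5 m/s
V^2 = 1056.25 m^2/s^2
R_v = 1056.25 / 0.24
R_v = 4401.0 m

4401.0


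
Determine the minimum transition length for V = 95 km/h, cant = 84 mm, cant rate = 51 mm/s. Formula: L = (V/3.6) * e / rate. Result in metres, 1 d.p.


Convert speed: V = 95 / 3.6 = 26.3889 m/s
L = 26.3889 * 84 / 51
L = 2216.6667 / 51
L = 43.5 m

43.5


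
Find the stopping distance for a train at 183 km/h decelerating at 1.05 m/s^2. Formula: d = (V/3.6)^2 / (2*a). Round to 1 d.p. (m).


Convert speed: V = 183 / 3.6 = 50.8333 m/s
V^2 = 2584.0278
d = 2584.0278 / (2 * 1.05)
d = 2584.0278 / 2.1
d = 1230.5 m

1230.5


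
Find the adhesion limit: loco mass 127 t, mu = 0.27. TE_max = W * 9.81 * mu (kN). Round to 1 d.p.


TE_max = W * g * mu
TE_max = 127 * 9.81 * 0.27
TE_max = 1245.87 * 0.27
TE_max = 336.4 kN

336.4


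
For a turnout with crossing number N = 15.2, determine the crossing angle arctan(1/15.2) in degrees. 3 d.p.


1/N = 1/15.2 = 0.065789
angle = arctan(0.065789) = 0.065695 rad
angle = 0.065695 * 180/pi = 3.764 degrees

3.764


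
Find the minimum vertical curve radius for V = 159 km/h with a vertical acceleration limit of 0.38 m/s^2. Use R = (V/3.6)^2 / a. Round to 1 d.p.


Convert speed: V = 159 / 3.6 = 44.1667 m/s
V^2 = 1950.6944 m^2/s^2
R_v = 1950.6944 / 0.38
R_v = 5133.4 m

5133.4


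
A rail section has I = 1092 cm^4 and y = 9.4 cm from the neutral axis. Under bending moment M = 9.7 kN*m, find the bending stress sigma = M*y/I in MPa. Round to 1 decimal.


Convert units:
M = 9.7 kN*m = 9700000 N*mm
y = 9.4 cm = 94 mm
I = 1092 cm^4 = 10920000 mm^4
sigma = 9700000 * 94 / 10920000
sigma = 83.5 MPa

83.5


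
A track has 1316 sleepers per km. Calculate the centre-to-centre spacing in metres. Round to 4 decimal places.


Spacing = 1000 m / number of sleepers
Spacing = 1000 / 1316
Spacing = 0.7599 m

0.7599


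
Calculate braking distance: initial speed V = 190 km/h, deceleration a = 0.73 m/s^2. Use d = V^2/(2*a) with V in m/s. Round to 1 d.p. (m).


Convert speed: V = 190 / 3.6 = 52.7778 m/s
V^2 = 2785.4938
d = 2785.4938 / (2 * 0.73)
d = 2785.4938 / 1.46
d = 1907.9 m

1907.9


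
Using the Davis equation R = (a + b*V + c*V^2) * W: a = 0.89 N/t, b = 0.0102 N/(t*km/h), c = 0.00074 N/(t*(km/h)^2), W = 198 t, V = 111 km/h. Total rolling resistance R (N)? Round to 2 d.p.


b*V = 0.0102 * 111 = 1.1322
c*V^2 = 0.00074 * 12321 = 9.11754
R_per_t = 0.89 + 1.1322 + 9.11754 = 11.13974 N/t
R_total = 11.13974 * 198 = 2205.67 N

2205.67


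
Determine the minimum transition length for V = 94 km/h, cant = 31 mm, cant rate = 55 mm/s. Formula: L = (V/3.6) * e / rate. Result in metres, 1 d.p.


Convert speed: V = 94 / 3.6 = 26.1111 m/s
L = 26.1111 * 31 / 55
L = 809.4444 / 55
L = 14.7 m

14.7


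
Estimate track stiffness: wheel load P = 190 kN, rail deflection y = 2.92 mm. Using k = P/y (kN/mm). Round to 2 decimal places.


Track stiffness k = P / y
k = 190 / 2.92
k = 65.07 kN/mm

65.07


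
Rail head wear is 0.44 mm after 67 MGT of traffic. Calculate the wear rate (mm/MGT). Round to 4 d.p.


Wear rate = total wear / cumulative tonnage
Rate = 0.44 / 67
Rate = 0.0066 mm/MGT

0.0066


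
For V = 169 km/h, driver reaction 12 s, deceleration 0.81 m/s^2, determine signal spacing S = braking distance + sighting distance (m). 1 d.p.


V = 169 / 3.6 = 46.9444 m/s
Braking distance = 46.9444^2 / (2*0.81) = 1360.3586 m
Sighting distance = 46.9444 * 12 = 563.3333 m
S = 1360.3586 + 563.3333 = 1923.7 m

1923.7


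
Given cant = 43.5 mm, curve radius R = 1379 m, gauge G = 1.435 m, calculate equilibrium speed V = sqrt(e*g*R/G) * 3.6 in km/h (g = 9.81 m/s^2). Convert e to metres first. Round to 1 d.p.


Convert cant: e = 43.5 mm = 0.0435 m
V_ms = sqrt(0.0435 * 9.81 * 1379 / 1.435)
V_ms = sqrt(410.081927) = 20.2505 m/s
V = 20.2505 * 3.6 = 72.9 km/h

72.9


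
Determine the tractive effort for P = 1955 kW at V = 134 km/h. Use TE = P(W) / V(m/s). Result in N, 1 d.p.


Convert: P = 1955 kW = 1955000 W
V = 134 / 3.6 = 37.2222 m/s
TE = 1955000 / 37.2222
TE = 52522.4 N

52522.4


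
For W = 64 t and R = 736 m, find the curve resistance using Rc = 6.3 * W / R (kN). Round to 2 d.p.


Rc = 6.3 * W / R
Rc = 6.3 * 64 / 736
Rc = 403.2 / 736
Rc = 0.55 kN

0.55


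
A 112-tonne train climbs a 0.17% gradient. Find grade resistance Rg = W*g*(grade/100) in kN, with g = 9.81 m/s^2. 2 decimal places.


Rg = W * 9.81 * grade / 100
Rg = 112 * 9.81 * 0.17 / 100
Rg = 1098.72 * 0.0017
Rg = 1.87 kN

1.87


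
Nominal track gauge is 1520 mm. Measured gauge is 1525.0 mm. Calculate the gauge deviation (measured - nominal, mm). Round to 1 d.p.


Deviation = measured - nominal
Deviation = 1525.0 - 1520
Deviation = 5.0 mm

5.0


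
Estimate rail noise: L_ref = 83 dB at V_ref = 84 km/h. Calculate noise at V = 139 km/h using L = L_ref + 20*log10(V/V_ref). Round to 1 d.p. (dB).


V/V_ref = 139 / 84 = 1.654762
log10(1.654762) = 0.218736
20 * 0.218736 = 4.3747
L = 83 + 4.3747 = 87.4 dB

87.4


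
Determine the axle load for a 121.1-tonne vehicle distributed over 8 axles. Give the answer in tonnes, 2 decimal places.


Load per axle = total weight / number of axles
Load = 121.1 / 8
Load = 15.14 tonnes

15.14


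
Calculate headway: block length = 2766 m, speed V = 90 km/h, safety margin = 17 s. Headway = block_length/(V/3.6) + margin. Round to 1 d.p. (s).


V = 90 / 3.6 = 25.0 m/s
Block traversal time = 2766 / 25.0 = 110.64 s
Headway = 110.64 + 17
Headway = 127.6 s

127.6


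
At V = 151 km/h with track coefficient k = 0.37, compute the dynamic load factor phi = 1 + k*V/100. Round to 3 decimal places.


phi = 1 + k * V / 100
phi = 1 + 0.37 * 151 / 100
phi = 1 + 0.5587
phi = 1.559

1.559


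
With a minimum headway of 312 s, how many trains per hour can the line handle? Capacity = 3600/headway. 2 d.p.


Capacity = 3600 / headway
Capacity = 3600 / 312
Capacity = 11.54 trains/hour

11.54


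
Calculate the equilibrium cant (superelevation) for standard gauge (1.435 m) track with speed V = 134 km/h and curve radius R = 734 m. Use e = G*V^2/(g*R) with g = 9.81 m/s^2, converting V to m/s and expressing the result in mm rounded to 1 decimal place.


Convert speed: V = 134 / 3.6 = 37.2222 m/s
Apply formula: e = 1.435 * 37.2222^2 / (9.81 * 734)
e = 1.435 * 1385.4938 / 7200.54
e = 0.276116 m = 276.1 mm

276.1


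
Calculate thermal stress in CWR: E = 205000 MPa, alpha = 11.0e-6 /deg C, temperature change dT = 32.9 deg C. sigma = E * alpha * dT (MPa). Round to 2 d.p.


sigma = E * alpha * dT
sigma = 205000 * 11.0e-6 * 32.9
sigma = 2.255 * 32.9
sigma = 74.19 MPa

74.19


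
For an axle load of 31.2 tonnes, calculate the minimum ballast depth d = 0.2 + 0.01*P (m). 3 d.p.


d = 0.2 + 0.01 * 31.2
d = 0.2 + 0.312
d = 0.512 m

0.512


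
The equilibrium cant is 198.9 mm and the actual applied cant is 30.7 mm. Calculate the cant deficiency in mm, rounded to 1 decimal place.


Cant deficiency = equilibrium cant - actual cant
CD = 198.9 - 30.7
CD = 168.2 mm

168.2


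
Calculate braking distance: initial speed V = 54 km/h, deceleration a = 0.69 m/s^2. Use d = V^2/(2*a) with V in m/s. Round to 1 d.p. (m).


Convert speed: V = 54 / 3.6 = 15.0 m/s
V^2 = 225.0
d = 225.0 / (2 * 0.69)
d = 225.0 / 1.38
d = 163.0 m

163.0


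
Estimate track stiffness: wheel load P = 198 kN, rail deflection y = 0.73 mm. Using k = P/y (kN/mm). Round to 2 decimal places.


Track stiffness k = P / y
k = 198 / 0.73
k = 271.23 kN/mm

271.23


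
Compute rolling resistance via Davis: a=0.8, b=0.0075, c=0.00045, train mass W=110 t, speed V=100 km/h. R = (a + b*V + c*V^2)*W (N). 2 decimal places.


b*V = 0.0075 * 100 = 0.75
c*V^2 = 0.00045 * 10000 = 4.5
R_per_t = 0.8 + 0.75 + 4.5 = 6.05 N/t
R_total = 6.05 * 110 = 665.50 N

665.50


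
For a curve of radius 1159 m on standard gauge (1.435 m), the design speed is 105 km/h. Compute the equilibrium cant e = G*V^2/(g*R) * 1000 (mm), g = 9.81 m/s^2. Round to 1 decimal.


Convert speed: V = 105 / 3.6 = 29.1667 m/s
Apply formula: e = 1.435 * 29.1667^2 / (9.81 * 1159)
e = 1.435 * 850.6944 / 11369.79
e = 0.107368 m = 107.4 mm

107.4


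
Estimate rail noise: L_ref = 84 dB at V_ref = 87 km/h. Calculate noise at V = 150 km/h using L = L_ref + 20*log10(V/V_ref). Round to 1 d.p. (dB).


V/V_ref = 150 / 87 = 1.724138
log10(1.724138) = 0.236572
20 * 0.236572 = 4.7314
L = 84 + 4.7314 = 88.7 dB

88.7


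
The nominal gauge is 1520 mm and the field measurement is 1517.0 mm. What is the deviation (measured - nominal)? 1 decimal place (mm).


Deviation = measured - nominal
Deviation = 1517.0 - 1520
Deviation = -3.0 mm

-3.0


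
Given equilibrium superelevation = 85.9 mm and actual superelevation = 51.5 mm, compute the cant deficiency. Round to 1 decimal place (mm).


Cant deficiency = equilibrium cant - actual cant
CD = 85.9 - 51.5
CD = 34.4 mm

34.4


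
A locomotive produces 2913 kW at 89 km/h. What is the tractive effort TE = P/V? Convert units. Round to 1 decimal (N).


Convert: P = 2913 kW = 2913000 W
V = 89 / 3.6 = 24.7222 m/s
TE = 2913000 / 24.7222
TE = 117829.2 N

117829.2


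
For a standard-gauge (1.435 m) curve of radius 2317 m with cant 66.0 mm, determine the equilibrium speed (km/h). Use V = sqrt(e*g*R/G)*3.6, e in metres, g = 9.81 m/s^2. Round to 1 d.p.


Convert cant: e = 66.0 mm = 0.0660 m
V_ms = sqrt(0.0660 * 9.81 * 2317 / 1.435)
V_ms = sqrt(1045.411024) = 32.3328 m/s
V = 32.3328 * 3.6 = 116.4 km/h

116.4
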